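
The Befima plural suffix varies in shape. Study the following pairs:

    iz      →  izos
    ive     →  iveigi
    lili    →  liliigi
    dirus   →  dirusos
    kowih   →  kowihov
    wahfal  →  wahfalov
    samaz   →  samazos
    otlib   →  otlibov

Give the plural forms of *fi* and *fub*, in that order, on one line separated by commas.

fiigi, fubov

The suffix is conditioned by the final sound: -os when the stem ends in a sibilant (*iz*, *dirus*, *samaz*); -ov when the stem ends in a non-sibilant consonant (*kowih*, *wahfal*, *otlib*); -igi when the stem ends in a vowel (*ive*, *lili*).
*fi* — final sound /i/ (a vowel) → -igi → *fiigi*.
*fub* — final sound /b/ (a non-sibilant consonant) → -ov → *fubov*.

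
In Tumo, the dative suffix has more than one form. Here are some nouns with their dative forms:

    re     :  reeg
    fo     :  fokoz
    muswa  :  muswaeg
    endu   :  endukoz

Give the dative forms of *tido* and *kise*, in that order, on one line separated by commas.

Looking at the last vowel of each stem: -koz when the last vowel of the stem is a rounded vowel (*fo*, *endu*); -eg when the last vowel of the stem is an unrounded vowel (*re*, *muswa*).
The last vowel of *tido* is /o/, which is a rounded vowel, so the suffix is -koz, giving *tidokoz*.
*kise* — last vowel /e/ (an unrounded vowel) → -eg → *kiseeg*.

tidokoz, kiseeg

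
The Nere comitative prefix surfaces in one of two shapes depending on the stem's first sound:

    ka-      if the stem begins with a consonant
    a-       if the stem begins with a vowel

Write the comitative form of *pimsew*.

kapimsew

The first sound of *pimsew* is /p/, which is a consonant, so the prefix is ka-, giving *kapimsew*.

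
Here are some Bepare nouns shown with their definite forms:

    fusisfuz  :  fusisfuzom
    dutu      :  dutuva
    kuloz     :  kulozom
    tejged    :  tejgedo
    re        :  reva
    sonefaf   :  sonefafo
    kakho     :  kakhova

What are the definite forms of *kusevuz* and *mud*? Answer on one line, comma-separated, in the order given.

Looking at the final sound of each stem: -om when the stem ends in a sibilant (*fusisfuz*, *kuloz*); -o when the stem ends in a non-sibilant consonant (*tejged*, *sonefaf*); -va when the stem ends in a vowel (*dutu*, *re*, *kakho*).
*kusevuz* — final sound /z/ (a sibilant) → -om → *kusevuzom*.
*mud* — final sound /d/ (a non-sibilant consonant) → -o → *mudo*.

kusevuzom, mudo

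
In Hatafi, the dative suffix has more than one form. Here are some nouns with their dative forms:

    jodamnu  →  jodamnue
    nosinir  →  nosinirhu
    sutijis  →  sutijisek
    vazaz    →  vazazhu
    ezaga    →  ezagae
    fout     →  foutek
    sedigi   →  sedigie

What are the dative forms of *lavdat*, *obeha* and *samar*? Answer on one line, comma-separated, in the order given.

The pattern is voicing of the final sound: -ek when the stem ends in a voiceless consonant (*sutijis*, *fout*); -hu when the stem ends in a voiced consonant (*nosinir*, *vazaz*); -e when the stem ends in a vowel (*jodamnu*, *ezaga*, *sedigi*).
The final sound of *lavdat* is /t/, which is a voiceless consonant, so the suffix is -ek, giving *lavdatek*.
*obeha* — final sound /a/ (a vowel) → -e → *obehae*.
The final sound of *samar* is /r/, which is a voiced consonant, so the suffix is -hu, giving *samarhu*.

lavdatek, obehae, samarhu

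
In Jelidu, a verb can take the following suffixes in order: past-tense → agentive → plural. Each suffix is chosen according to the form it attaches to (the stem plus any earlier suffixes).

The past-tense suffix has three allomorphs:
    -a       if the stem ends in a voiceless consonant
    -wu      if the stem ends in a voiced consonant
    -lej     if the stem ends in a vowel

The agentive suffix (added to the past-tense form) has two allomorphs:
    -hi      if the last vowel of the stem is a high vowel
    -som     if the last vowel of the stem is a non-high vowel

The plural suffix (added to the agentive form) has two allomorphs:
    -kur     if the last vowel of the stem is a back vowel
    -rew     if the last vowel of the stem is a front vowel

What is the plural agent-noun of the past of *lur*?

lurwuhirew

*lur*: final sound = /r/, a voiced consonant → -wu → *lurwu*.
The past-tense form *lurwu* — last vowel /u/ (a high vowel) → -hi → *lurwuhi*.
The agentive form *lurwuhi* — last vowel /i/ (a front vowel) → -rew → *lurwuhirew*.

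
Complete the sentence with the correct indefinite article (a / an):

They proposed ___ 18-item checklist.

The indefinite article is chosen by the initial *sound* of the following word, not its spelling.
The number *18* is spoken "eighteen", beginning with /ˌeɪˈtiːn/ — a vowel sound.
So the article is *an*: They proposed an 18-item checklist.

an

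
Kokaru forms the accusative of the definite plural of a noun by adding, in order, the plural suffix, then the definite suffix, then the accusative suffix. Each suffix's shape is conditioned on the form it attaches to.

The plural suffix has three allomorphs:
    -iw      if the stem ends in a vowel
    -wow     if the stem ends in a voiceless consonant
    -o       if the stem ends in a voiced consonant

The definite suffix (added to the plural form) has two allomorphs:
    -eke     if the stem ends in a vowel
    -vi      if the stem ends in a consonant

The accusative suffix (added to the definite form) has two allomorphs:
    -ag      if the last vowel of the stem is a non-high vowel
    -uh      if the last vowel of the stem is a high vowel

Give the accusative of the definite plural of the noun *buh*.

The final sound of *buh* is /h/, which is a voiceless consonant, so the plural suffix is -wow, giving *buhwow*.
The plural form *buhwow*: final sound = /w/, a consonant → -vi → *buhwowvi*.
The definite form *buhwowvi*: last vowel = /i/, a high vowel → -uh → *buhwowviuh*.

buhwowviuh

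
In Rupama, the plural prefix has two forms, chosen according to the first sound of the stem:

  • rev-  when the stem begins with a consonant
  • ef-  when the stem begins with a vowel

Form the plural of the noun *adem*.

efadem

The first sound of *adem* is /a/, which is a vowel, so the prefix is ef-, giving *efadem*.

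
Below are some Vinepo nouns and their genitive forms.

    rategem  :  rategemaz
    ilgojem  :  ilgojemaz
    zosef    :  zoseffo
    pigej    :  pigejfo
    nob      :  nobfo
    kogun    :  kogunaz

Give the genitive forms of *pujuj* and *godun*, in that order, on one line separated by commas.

pujujfo, godunaz

The pattern is nasality of the final consonant: -az when the stem ends in a nasal (*rategem*, *ilgojem*, *kogun*); -fo when the stem ends in a non-nasal consonant (*zosef*, *pigej*, *nob*).
*pujuj*: final consonant = /j/, non-nasal → -fo → *pujujfo*.
The final consonant of *godun* is /n/, which is a nasal, so the suffix is -az, giving *godunaz*.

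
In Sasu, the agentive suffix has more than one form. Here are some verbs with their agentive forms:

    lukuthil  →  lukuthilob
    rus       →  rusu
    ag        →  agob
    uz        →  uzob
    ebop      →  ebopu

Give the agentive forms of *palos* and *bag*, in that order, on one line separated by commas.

palosu, bagob

The pattern is voicing of the final consonant: -u when the stem ends in a voiceless consonant (*rus*, *ebop*); -ob when the stem ends in a voiced consonant (*lukuthil*, *ag*, *uz*).
Since the final consonant of *palos* is /s/ (voiceless), it takes -u, giving *palosu*.
*bag*: final consonant = /g/, voiced → -ob → *bagob*.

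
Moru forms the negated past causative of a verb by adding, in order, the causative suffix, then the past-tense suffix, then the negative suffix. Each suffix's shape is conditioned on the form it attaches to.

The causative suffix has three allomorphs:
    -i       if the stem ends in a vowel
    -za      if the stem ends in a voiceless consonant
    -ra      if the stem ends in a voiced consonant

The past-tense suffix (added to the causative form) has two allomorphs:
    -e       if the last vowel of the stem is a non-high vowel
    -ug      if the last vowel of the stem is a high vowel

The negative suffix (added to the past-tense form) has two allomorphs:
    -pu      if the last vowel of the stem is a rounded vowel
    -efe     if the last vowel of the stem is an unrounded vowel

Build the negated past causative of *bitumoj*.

*bitumoj* — final sound /j/ (a voiced consonant) → -ra → *bitumojra*.
The last vowel of the causative form *bitumojra* is /a/, which is a non-high vowel, so the past-tense suffix is -e, giving *bitumojrae*.
The last vowel of the past-tense form *bitumojrae* is /e/, which is an unrounded vowel, so the negative suffix is -efe, giving *bitumojraeefe*.

bitumojraeefe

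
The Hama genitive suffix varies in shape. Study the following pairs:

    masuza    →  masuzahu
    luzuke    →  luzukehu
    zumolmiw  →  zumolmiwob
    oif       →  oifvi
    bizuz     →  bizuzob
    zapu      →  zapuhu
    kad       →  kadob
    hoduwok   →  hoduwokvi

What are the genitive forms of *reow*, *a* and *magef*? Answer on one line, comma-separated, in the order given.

reowob, ahu, magefvi

Looking at the final sound of each stem: -vi when the stem ends in a voiceless consonant (*oif*, *hoduwok*); -ob when the stem ends in a voiced consonant (*zumolmiw*, *bizuz*, *kad*); -hu when the stem ends in a vowel (*masuza*, *luzuke*, *zapu*).
Since the final sound of *reow* is /w/ (a voiced consonant), it takes -ob, giving *reowob*.
*a*: final sound = /a/, a vowel → -hu → *ahu*.
Since the final sound of *magef* is /f/ (a voiceless consonant), it takes -vi, giving *magefvi*.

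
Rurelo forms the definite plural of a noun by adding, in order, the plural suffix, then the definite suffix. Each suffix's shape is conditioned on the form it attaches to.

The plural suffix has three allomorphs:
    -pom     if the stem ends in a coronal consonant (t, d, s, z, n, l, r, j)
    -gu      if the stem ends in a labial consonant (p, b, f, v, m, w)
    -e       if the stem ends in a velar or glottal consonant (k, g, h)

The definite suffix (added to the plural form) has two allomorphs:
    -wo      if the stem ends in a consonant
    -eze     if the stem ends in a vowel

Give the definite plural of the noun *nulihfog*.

The final consonant of *nulihfog* is /g/, which is velar/glottal, so the plural suffix is -e, giving *nulihfoge*.
The final sound of the plural form *nulihfoge* is /e/, which is a vowel, so the definite suffix is -eze, giving *nulihfogeeze*.

nulihfogeeze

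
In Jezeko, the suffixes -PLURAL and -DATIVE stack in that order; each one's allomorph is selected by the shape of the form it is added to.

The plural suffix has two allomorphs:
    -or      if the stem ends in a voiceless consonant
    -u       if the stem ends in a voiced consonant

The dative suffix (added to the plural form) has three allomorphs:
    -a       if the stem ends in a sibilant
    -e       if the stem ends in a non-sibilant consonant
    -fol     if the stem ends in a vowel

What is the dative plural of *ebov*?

Since the final consonant of *ebov* is /v/ (voiced), it takes -u, giving *ebovu*.
The plural form *ebovu* — final sound /u/ (a vowel) → -fol → *ebovufol*.

ebovufol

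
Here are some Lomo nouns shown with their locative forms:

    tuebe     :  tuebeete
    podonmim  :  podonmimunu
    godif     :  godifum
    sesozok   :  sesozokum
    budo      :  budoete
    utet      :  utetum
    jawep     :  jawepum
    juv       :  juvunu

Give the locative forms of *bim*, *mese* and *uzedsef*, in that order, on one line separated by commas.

Looking at the final sound of each stem: -um when the stem ends in a voiceless consonant (*godif*, *sesozok*, *utet*, *jawep*); -unu when the stem ends in a voiced consonant (*podonmim*, *juv*); -ete when the stem ends in a vowel (*tuebe*, *budo*).
*bim*: final sound = /m/, a voiced consonant → -unu → *bimunu*.
*mese*: final sound = /e/, a vowel → -ete → *meseete*.
*uzedsef* — final sound /f/ (a voiceless consonant) → -um → *uzedsefum*.

bimunu, meseete, uzedsefum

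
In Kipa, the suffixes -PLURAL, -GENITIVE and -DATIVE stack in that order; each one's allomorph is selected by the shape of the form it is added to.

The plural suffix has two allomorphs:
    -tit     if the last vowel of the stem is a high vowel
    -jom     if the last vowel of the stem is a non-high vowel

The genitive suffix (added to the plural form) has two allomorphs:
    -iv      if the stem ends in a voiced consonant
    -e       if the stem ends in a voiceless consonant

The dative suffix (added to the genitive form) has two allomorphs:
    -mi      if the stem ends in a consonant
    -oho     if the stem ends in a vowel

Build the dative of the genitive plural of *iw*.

*iw*: last vowel = /i/, a high vowel → -tit → *iwtit*.
The final consonant of the plural form *iwtit* is /t/, which is voiceless, so the genitive suffix is -e, giving *iwtite*.
Since the final sound of the genitive form *iwtite* is /e/ (a vowel), it takes -oho, giving *iwtiteoho*.

iwtiteoho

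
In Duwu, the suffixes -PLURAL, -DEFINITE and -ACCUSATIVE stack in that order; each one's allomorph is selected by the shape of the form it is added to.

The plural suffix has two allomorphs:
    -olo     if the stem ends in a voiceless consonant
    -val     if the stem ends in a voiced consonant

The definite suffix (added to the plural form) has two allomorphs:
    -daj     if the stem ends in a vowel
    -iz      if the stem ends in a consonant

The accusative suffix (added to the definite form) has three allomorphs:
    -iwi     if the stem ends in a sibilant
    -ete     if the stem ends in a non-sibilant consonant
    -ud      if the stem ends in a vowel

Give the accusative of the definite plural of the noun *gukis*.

*gukis*: final consonant = /s/, voiceless → -olo → *gukisolo*.
The final sound of the plural form *gukisolo* is /o/, which is a vowel, so the definite suffix is -daj, giving *gukisolodaj*.
The final sound of the definite form *gukisolodaj* is /j/, which is a non-sibilant consonant, so the accusative suffix is -ete, giving *gukisolodajete*.

gukisolodajete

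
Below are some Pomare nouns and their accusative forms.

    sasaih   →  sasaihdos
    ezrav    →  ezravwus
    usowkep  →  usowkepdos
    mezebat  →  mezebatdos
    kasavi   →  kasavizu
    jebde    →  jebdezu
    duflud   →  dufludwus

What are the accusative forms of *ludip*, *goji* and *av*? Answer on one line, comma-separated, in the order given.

ludipdos, gojizu, avwus

Looking at the final sound of each stem: -dos when the stem ends in a voiceless consonant (*sasaih*, *usowkep*, *mezebat*); -wus when the stem ends in a voiced consonant (*ezrav*, *duflud*); -zu when the stem ends in a vowel (*kasavi*, *jebde*).
*ludip* — final sound /p/ (a voiceless consonant) → -dos → *ludipdos*.
Since the final sound of *goji* is /i/ (a vowel), it takes -zu, giving *gojizu*.
Since the final sound of *av* is /v/ (a voiced consonant), it takes -wus, giving *avwus*.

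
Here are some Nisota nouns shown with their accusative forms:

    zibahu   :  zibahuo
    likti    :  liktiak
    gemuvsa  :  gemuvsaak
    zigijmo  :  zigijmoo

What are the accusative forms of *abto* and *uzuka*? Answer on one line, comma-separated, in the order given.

abtoo, uzukaak

The pattern is rounding harmony: -o when the last vowel of the stem is a rounded vowel (*zibahu*, *zigijmo*); -ak when the last vowel of the stem is an unrounded vowel (*likti*, *gemuvsa*).
*abto*: last vowel = /o/, a rounded vowel → -o → *abtoo*.
*uzuka*: last vowel = /a/, an unrounded vowel → -ak → *uzukaak*.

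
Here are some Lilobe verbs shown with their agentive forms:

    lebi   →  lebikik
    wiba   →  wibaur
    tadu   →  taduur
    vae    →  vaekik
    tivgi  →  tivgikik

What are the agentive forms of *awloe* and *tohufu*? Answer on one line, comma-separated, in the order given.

Looking at the last vowel of each stem: -kik when the last vowel of the stem is a front vowel (*lebi*, *vae*, *tivgi*); -ur when the last vowel of the stem is a back vowel (*wiba*, *tadu*).
*awloe*: last vowel = /e/, a front vowel → -kik → *awloekik*.
The last vowel of *tohufu* is /u/, which is a back vowel, so the suffix is -ur, giving *tohufuur*.

awloekik, tohufuur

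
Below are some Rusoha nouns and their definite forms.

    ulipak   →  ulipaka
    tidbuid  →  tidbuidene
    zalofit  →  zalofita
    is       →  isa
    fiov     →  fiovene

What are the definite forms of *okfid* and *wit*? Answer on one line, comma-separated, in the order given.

okfidene, wita

The alternation tracks the final consonant of the stem — -a when the stem ends in a voiceless consonant (*ulipak*, *zalofit*, *is*); -ene when the stem ends in a voiced consonant (*tidbuid*, *fiov*).
*okfid* — final consonant /d/ (voiced) → -ene → *okfidene*.
*wit*: final consonant = /t/, voiceless → -a → *wita*.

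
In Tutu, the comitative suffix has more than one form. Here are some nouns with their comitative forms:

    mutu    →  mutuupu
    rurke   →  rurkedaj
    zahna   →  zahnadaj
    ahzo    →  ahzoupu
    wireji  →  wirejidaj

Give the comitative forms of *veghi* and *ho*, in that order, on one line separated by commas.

veghidaj, houpu

The alternation tracks the last vowel of the stem — -upu when the last vowel of the stem is a rounded vowel (*mutu*, *ahzo*); -daj when the last vowel of the stem is an unrounded vowel (*rurke*, *zahna*, *wireji*).
*veghi* — last vowel /i/ (an unrounded vowel) → -daj → *veghidaj*.
*ho*: last vowel = /o/, a rounded vowel → -upu → *houpu*.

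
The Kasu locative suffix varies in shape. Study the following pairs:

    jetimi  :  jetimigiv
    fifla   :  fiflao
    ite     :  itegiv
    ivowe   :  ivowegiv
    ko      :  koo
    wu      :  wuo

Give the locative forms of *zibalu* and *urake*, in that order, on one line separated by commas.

zibaluo, urakegiv

The pattern is front/back vowel harmony: -giv when the last vowel of the stem is a front vowel (*jetimi*, *ite*, *ivowe*); -o when the last vowel of the stem is a back vowel (*fifla*, *ko*, *wu*).
*zibalu*: last vowel = /u/, a back vowel → -o → *zibaluo*.
*urake*: last vowel = /e/, a front vowel → -giv → *urakegiv*.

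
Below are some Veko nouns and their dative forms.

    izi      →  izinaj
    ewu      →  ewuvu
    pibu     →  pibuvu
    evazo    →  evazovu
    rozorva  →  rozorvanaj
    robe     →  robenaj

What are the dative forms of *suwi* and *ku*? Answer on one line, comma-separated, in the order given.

suwinaj, kuvu

The pattern is rounding harmony: -vu when the last vowel of the stem is a rounded vowel (*ewu*, *pibu*, *evazo*); -naj when the last vowel of the stem is an unrounded vowel (*izi*, *rozorva*, *robe*).
*suwi* — last vowel /i/ (an unrounded vowel) → -naj → *suwinaj*.
*ku*: last vowel = /u/, a rounded vowel → -vu → *kuvu*.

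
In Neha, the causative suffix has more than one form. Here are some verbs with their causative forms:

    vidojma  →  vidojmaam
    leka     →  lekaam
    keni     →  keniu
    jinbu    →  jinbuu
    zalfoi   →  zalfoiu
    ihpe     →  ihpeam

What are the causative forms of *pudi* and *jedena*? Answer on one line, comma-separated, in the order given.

pudiu, jedenaam

Looking at the last vowel of each stem: -u when the last vowel of the stem is a high vowel (*keni*, *jinbu*, *zalfoi*); -am when the last vowel of the stem is a non-high vowel (*vidojma*, *leka*, *ihpe*).
The last vowel of *pudi* is /i/, which is a high vowel, so the suffix is -u, giving *pudiu*.
*jedena* — last vowel /a/ (a non-high vowel) → -am → *jedenaam*.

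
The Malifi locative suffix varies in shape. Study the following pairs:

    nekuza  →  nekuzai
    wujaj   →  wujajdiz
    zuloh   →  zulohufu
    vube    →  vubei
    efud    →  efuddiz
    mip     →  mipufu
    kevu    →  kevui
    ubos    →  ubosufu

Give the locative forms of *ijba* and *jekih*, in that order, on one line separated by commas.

ijbai, jekihufu

The alternation tracks the final sound of the stem — -ufu when the stem ends in a voiceless consonant (*zuloh*, *mip*, *ubos*); -diz when the stem ends in a voiced consonant (*wujaj*, *efud*); -i when the stem ends in a vowel (*nekuza*, *vube*, *kevu*).
The final sound of *ijba* is /a/, which is a vowel, so the suffix is -i, giving *ijbai*.
*jekih*: final sound = /h/, a voiceless consonant → -ufu → *jekihufu*.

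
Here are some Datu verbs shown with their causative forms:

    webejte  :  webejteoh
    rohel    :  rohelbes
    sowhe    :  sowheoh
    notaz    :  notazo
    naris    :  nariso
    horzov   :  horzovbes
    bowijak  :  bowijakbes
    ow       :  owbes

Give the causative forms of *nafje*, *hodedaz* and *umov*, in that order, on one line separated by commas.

Looking at the final sound of each stem: -o when the stem ends in a sibilant (*notaz*, *naris*); -bes when the stem ends in a non-sibilant consonant (*rohel*, *horzov*, *bowijak*, *ow*); -oh when the stem ends in a vowel (*webejte*, *sowhe*).
The final sound of *nafje* is /e/, which is a vowel, so the suffix is -oh, giving *nafjeoh*.
The final sound of *hodedaz* is /z/, which is a sibilant, so the suffix is -o, giving *hodedazo*.
*umov* — final sound /v/ (a non-sibilant consonant) → -bes → *umovbes*.

nafjeoh, hodedazo, umovbes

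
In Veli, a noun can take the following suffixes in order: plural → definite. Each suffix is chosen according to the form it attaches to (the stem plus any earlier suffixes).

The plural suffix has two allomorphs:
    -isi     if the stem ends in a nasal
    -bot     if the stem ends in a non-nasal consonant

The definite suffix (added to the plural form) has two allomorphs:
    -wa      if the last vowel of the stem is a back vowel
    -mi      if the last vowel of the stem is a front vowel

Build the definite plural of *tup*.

tupbotwa

The final consonant of *tup* is /p/, which is non-nasal, so the plural suffix is -bot, giving *tupbot*.
The plural form *tupbot* — last vowel /o/ (a back vowel) → -wa → *tupbotwa*.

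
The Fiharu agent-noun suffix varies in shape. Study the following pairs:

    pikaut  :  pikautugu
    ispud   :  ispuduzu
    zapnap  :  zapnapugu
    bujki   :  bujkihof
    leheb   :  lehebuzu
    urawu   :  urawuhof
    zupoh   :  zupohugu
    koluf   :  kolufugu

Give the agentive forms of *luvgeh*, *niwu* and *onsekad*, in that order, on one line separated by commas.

luvgehugu, niwuhof, onsekaduzu

Looking at the final sound of each stem: -ugu when the stem ends in a voiceless consonant (*pikaut*, *zapnap*, *zupoh*, *koluf*); -uzu when the stem ends in a voiced consonant (*ispud*, *leheb*); -hof when the stem ends in a vowel (*bujki*, *urawu*).
Since the final sound of *luvgeh* is /h/ (a voiceless consonant), it takes -ugu, giving *luvgehugu*.
*niwu*: final sound = /u/, a vowel → -hof → *niwuhof*.
*onsekad*: final sound = /d/, a voiced consonant → -uzu → *onsekaduzu*.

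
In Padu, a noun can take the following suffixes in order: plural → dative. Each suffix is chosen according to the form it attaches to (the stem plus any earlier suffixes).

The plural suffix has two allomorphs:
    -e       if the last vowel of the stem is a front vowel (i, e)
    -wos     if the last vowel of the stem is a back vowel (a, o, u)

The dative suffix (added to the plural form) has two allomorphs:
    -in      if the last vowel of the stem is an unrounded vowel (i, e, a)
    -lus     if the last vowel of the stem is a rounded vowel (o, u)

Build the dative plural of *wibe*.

*wibe* — last vowel /e/ (a front vowel) → -e → *wibee*.
The plural form *wibee* — last vowel /e/ (an unrounded vowel) → -in → *wibeein*.

wibeein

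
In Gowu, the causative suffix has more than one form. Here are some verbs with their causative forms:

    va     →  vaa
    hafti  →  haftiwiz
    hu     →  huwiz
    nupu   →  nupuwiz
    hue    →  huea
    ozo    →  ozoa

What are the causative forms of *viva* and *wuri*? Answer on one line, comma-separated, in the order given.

Looking at the last vowel of each stem: -wiz when the last vowel of the stem is a high vowel (*hafti*, *hu*, *nupu*); -a when the last vowel of the stem is a non-high vowel (*va*, *hue*, *ozo*).
*viva* — last vowel /a/ (a non-high vowel) → -a → *vivaa*.
*wuri*: last vowel = /i/, a high vowel → -wiz → *wuriwiz*.

vivaa, wuriwiz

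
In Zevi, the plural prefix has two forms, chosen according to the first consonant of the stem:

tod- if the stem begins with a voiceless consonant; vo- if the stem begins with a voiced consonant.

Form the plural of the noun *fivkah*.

todfivkah

*fivkah*: first consonant = /f/, voiceless → tod- → *todfivkah*.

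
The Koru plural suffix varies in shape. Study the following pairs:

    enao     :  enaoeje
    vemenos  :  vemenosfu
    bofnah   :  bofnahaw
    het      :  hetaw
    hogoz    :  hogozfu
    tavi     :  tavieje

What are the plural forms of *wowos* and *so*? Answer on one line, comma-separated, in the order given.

The alternation tracks the final sound of the stem — -fu when the stem ends in a sibilant (*vemenos*, *hogoz*); -aw when the stem ends in a non-sibilant consonant (*bofnah*, *het*); -eje when the stem ends in a vowel (*enao*, *tavi*).
The final sound of *wowos* is /s/, which is a sibilant, so the suffix is -fu, giving *wowosfu*.
Since the final sound of *so* is /o/ (a vowel), it takes -eje, giving *soeje*.

wowosfu, soeje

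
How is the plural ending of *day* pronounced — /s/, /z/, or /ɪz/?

/z/

The stem *day* ends in a voiced non-sibilant sound.
The plural suffix surfaces as /ɪz/ after sibilants, /s/ after other voiceless consonants, and /z/ after other voiced sounds.
So the plural -s on *day* is pronounced /z/.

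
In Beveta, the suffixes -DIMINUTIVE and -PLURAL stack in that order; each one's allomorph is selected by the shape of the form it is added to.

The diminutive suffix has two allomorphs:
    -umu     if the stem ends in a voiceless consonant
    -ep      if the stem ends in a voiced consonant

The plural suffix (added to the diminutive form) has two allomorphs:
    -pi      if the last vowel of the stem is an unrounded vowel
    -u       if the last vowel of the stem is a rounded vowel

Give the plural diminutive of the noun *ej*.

ejeppi

Since the final consonant of *ej* is /j/ (voiced), it takes -ep, giving *ejep*.
The diminutive form *ejep*: last vowel = /e/, an unrounded vowel → -pi → *ejeppi*.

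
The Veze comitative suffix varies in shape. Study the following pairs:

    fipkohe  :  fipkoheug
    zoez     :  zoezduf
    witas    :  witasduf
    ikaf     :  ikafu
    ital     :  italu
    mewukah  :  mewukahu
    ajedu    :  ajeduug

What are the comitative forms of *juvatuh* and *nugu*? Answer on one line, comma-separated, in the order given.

juvatuhu, nuguug

The pattern is sibilance of the final sound: -duf when the stem ends in a sibilant (*zoez*, *witas*); -u when the stem ends in a non-sibilant consonant (*ikaf*, *ital*, *mewukah*); -ug when the stem ends in a vowel (*fipkohe*, *ajedu*).
The final sound of *juvatuh* is /h/, which is a non-sibilant consonant, so the suffix is -u, giving *juvatuhu*.
The final sound of *nugu* is /u/, which is a vowel, so the suffix is -ug, giving *nuguug*.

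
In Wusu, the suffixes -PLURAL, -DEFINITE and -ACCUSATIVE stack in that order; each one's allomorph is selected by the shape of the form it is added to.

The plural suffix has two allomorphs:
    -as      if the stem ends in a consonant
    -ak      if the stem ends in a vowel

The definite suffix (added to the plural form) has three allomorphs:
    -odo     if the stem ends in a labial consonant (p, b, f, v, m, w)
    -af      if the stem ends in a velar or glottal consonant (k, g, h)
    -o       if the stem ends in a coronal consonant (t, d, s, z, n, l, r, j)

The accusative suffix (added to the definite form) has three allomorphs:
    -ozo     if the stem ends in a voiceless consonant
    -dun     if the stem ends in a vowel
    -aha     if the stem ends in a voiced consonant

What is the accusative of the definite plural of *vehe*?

*vehe*: final sound = /e/, a vowel → -ak → *veheak*.
Since the final consonant of the plural form *veheak* is /k/ (velar/glottal), it takes -af, giving *veheakaf*.
Since the final sound of the definite form *veheakaf* is /f/ (a voiceless consonant), it takes -ozo, giving *veheakafozo*.

veheakafozo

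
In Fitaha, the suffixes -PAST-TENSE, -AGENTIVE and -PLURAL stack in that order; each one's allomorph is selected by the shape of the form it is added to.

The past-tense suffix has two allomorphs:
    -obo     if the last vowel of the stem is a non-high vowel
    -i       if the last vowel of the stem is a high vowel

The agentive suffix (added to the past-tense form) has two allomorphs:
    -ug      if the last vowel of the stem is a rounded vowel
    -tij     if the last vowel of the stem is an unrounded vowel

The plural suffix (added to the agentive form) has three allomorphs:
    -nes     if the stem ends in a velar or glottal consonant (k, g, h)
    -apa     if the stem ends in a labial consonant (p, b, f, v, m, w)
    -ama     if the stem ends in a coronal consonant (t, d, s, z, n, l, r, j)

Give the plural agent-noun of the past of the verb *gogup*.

The last vowel of *gogup* is /u/, which is a high vowel, so the past-tense suffix is -i, giving *gogupi*.
The past-tense form *gogupi* — last vowel /i/ (an unrounded vowel) → -tij → *gogupitij*.
The final consonant of the agentive form *gogupitij* is /j/, which is coronal, so the plural suffix is -ama, giving *gogupitijama*.

gogupitijama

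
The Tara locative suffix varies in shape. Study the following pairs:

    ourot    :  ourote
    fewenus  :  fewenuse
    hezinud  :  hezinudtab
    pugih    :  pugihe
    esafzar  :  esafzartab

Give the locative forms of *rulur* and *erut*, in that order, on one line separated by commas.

The pattern is voicing of the final consonant: -e when the stem ends in a voiceless consonant (*ourot*, *fewenus*, *pugih*); -tab when the stem ends in a voiced consonant (*hezinud*, *esafzar*).
*rulur*: final consonant = /r/, voiced → -tab → *rulurtab*.
*erut* — final consonant /t/ (voiceless) → -e → *erute*.

rulurtab, erute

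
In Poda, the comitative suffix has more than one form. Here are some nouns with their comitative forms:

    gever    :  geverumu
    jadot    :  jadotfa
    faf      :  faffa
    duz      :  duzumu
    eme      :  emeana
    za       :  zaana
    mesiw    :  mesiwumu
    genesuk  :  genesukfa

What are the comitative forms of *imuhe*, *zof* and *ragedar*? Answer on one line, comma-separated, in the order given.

The alternation tracks the final sound of the stem — -fa when the stem ends in a voiceless consonant (*jadot*, *faf*, *genesuk*); -umu when the stem ends in a voiced consonant (*gever*, *duz*, *mesiw*); -ana when the stem ends in a vowel (*eme*, *za*).
Since the final sound of *imuhe* is /e/ (a vowel), it takes -ana, giving *imuheana*.
Since the final sound of *zof* is /f/ (a voiceless consonant), it takes -fa, giving *zoffa*.
Since the final sound of *ragedar* is /r/ (a voiced consonant), it takes -umu, giving *ragedarumu*.

imuheana, zoffa, ragedarumu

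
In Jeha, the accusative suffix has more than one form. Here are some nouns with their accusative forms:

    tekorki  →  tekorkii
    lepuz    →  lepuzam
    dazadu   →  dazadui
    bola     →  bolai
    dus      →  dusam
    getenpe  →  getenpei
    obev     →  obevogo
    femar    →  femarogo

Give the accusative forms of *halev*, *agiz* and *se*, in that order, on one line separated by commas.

Looking at the final sound of each stem: -am when the stem ends in a sibilant (*lepuz*, *dus*); -ogo when the stem ends in a non-sibilant consonant (*obev*, *femar*); -i when the stem ends in a vowel (*tekorki*, *dazadu*, *bola*, *getenpe*).
*halev* — final sound /v/ (a non-sibilant consonant) → -ogo → *halevogo*.
*agiz* — final sound /z/ (a sibilant) → -am → *agizam*.
*se* — final sound /e/ (a vowel) → -i → *sei*.

halevogo, agizam, sei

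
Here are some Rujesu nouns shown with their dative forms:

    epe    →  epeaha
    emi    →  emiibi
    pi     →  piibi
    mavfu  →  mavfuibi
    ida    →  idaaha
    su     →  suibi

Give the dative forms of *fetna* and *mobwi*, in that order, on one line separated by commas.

Looking at the last vowel of each stem: -ibi when the last vowel of the stem is a high vowel (*emi*, *pi*, *mavfu*, *su*); -aha when the last vowel of the stem is a non-high vowel (*epe*, *ida*).
The last vowel of *fetna* is /a/, which is a non-high vowel, so the suffix is -aha, giving *fetnaaha*.
The last vowel of *mobwi* is /i/, which is a high vowel, so the suffix is -ibi, giving *mobwiibi*.

fetnaaha, mobwiibi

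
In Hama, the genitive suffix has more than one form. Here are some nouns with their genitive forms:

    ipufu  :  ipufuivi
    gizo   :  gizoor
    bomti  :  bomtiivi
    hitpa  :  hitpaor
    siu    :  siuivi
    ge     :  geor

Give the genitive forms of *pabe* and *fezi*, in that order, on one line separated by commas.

Looking at the last vowel of each stem: -ivi when the last vowel of the stem is a high vowel (*ipufu*, *bomti*, *siu*); -or when the last vowel of the stem is a non-high vowel (*gizo*, *hitpa*, *ge*).
The last vowel of *pabe* is /e/, which is a non-high vowel, so the suffix is -or, giving *pabeor*.
*fezi* — last vowel /i/ (a high vowel) → -ivi → *feziivi*.

pabeor, feziivi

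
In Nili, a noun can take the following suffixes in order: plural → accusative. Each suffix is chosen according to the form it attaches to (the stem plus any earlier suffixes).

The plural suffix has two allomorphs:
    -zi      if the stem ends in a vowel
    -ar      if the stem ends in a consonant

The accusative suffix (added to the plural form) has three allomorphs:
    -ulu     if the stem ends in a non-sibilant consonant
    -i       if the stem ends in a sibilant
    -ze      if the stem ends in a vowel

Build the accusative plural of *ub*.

*ub*: final sound = /b/, a consonant → -ar → *ubar*.
The final sound of the plural form *ubar* is /r/, which is a non-sibilant consonant, so the accusative suffix is -ulu, giving *ubarulu*.

ubarulu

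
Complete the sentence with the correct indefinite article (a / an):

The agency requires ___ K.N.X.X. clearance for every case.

a

The indefinite article is chosen by the initial *sound* of the following word, not its spelling.
The initialism *K.N.X.X.* is read letter by letter; the first letter, K, is pronounced /keɪ/, which begins with a consonant sound.
So the article is *a*: The agency requires a K.N.X.X. clearance for every case.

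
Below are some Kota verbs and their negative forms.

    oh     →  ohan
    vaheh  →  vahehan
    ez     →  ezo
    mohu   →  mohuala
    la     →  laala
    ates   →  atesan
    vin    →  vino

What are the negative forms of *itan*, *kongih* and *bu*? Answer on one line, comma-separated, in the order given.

The suffix is conditioned by the final sound: -an when the stem ends in a voiceless consonant (*oh*, *vaheh*, *ates*); -o when the stem ends in a voiced consonant (*ez*, *vin*); -ala when the stem ends in a vowel (*mohu*, *la*).
*itan* — final sound /n/ (a voiced consonant) → -o → *itano*.
The final sound of *kongih* is /h/, which is a voiceless consonant, so the suffix is -an, giving *kongihan*.
Since the final sound of *bu* is /u/ (a vowel), it takes -ala, giving *buala*.

itano, kongihan, buala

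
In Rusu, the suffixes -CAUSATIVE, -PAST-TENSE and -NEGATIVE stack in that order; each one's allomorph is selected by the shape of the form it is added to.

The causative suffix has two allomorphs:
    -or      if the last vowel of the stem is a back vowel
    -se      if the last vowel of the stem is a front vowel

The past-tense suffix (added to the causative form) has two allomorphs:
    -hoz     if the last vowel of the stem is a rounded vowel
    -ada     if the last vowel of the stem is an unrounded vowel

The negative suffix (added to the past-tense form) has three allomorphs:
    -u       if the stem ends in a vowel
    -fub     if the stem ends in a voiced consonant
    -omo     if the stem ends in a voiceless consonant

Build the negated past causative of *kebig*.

kebigseadau

Since the last vowel of *kebig* is /i/ (a front vowel), it takes -se, giving *kebigse*.
The causative form *kebigse*: last vowel = /e/, an unrounded vowel → -ada → *kebigseada*.
Since the final sound of the past-tense form *kebigseada* is /a/ (a vowel), it takes -u, giving *kebigseadau*.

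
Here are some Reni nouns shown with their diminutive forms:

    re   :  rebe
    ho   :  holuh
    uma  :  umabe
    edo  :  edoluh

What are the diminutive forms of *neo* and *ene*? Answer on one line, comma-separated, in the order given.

neoluh, enebe

The alternation tracks the last vowel of the stem — -luh when the last vowel of the stem is a rounded vowel (*ho*, *edo*); -be when the last vowel of the stem is an unrounded vowel (*re*, *uma*).
Since the last vowel of *neo* is /o/ (a rounded vowel), it takes -luh, giving *neoluh*.
The last vowel of *ene* is /e/, which is an unrounded vowel, so the suffix is -be, giving *enebe*.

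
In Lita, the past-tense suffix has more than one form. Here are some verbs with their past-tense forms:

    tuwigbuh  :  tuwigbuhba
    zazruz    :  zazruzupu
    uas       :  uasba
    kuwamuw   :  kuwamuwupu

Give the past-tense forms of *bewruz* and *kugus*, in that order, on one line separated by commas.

bewruzupu, kugusba

The suffix is conditioned by the final consonant: -ba when the stem ends in a voiceless consonant (*tuwigbuh*, *uas*); -upu when the stem ends in a voiced consonant (*zazruz*, *kuwamuw*).
The final consonant of *bewruz* is /z/, which is voiced, so the suffix is -upu, giving *bewruzupu*.
Since the final consonant of *kugus* is /s/ (voiceless), it takes -ba, giving *kugusba*.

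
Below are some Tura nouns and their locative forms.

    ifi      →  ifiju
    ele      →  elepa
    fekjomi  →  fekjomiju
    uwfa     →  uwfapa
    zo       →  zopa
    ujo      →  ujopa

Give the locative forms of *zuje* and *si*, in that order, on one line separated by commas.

zujepa, siju

The alternation tracks the last vowel of the stem — -ju when the last vowel of the stem is a high vowel (*ifi*, *fekjomi*); -pa when the last vowel of the stem is a non-high vowel (*ele*, *uwfa*, *zo*, *ujo*).
*zuje*: last vowel = /e/, a non-high vowel → -pa → *zujepa*.
The last vowel of *si* is /i/, which is a high vowel, so the suffix is -ju, giving *siju*.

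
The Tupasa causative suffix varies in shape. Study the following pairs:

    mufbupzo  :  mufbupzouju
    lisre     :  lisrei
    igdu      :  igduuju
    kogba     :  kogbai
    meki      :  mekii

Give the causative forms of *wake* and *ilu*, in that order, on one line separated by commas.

The suffix is conditioned by the last vowel: -uju when the last vowel of the stem is a rounded vowel (*mufbupzo*, *igdu*); -i when the last vowel of the stem is an unrounded vowel (*lisre*, *kogba*, *meki*).
The last vowel of *wake* is /e/, which is an unrounded vowel, so the suffix is -i, giving *wakei*.
The last vowel of *ilu* is /u/, which is a rounded vowel, so the suffix is -uju, giving *iluuju*.

wakei, iluuju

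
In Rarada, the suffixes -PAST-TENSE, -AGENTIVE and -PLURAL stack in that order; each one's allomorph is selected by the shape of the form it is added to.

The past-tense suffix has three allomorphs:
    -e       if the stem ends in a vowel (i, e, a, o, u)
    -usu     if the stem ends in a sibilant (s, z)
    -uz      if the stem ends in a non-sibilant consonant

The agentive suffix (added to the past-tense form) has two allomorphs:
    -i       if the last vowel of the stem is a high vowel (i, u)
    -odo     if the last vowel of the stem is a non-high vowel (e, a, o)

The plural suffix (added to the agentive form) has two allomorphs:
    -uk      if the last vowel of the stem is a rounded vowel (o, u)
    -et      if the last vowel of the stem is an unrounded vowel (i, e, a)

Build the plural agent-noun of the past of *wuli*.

wulieodouk

*wuli* — final sound /i/ (a vowel) → -e → *wulie*.
The past-tense form *wulie*: last vowel = /e/, a non-high vowel → -odo → *wulieodo*.
The agentive form *wulieodo*: last vowel = /o/, a rounded vowel → -uk → *wulieodouk*.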